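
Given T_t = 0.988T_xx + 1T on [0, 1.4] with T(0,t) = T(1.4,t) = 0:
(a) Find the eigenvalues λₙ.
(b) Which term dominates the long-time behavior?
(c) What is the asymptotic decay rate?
Eigenvalues: λₙ = 0.988n²π²/1.4² - 1.
First three modes:
  n=1: λ₁ = 0.988π²/1.4² - 1 ≈ 3.975
  n=2: λ₂ = 3.952π²/1.4² - 1 ≈ 18.9
  n=3: λ₃ = 8.892π²/1.4² - 1 ≈ 43.776
Since 0.988π²/1.4² ≈ 4.975 > 1, all λₙ > 0.
The n=1 mode decays slowest → dominates as t → ∞.
Asymptotic: T ~ c₁ sin(πx/1.4) e^{-λ₁t} with decay rate λ₁ ≈ 3.975.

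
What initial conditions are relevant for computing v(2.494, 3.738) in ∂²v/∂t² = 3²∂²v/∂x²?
Domain of dependence: [-8.72, 13.708]. Signals travel at speed 3, so data within |x - 2.494| ≤ 3·3.738 = 11.214 can reach the point.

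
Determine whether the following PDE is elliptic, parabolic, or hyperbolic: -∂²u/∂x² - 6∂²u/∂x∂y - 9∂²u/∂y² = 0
Coefficients: A = -1, B = -6, C = -9. B² - 4AC = 0, which is zero, so the equation is parabolic.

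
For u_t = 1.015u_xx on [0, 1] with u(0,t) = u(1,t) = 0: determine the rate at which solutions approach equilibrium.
Eigenvalues: λₙ = 1.015n²π².
First three modes:
  n=1: λ₁ = 1.015π² ≈ 10.018
  n=2: λ₂ = 4.06π² ≈ 40.071 (4× faster decay)
  n=3: λ₃ = 9.135π² ≈ 90.159 (9× faster decay)
As t → ∞, higher modes decay exponentially faster. The n=1 mode dominates: u ~ c₁ sin(πx) e^{-λ₁t}.
Decay rate: λ₁ = 1.015π² ≈ 10.018.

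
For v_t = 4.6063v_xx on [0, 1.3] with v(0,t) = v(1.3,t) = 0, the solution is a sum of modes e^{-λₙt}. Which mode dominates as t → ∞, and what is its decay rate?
Eigenvalues: λₙ = 4.6063n²π²/1.3².
First three modes:
  n=1: λ₁ = 4.6063π²/1.3² ≈ 26.901
  n=2: λ₂ = 18.4252π²/1.3² ≈ 107.603 (4× faster decay)
  n=3: λ₃ = 41.4567π²/1.3² ≈ 242.107 (9× faster decay)
As t → ∞, higher modes decay exponentially faster. The n=1 mode dominates: v ~ c₁ sin(πx/1.3) e^{-λ₁t}.
Decay rate: λ₁ = 4.6063π²/1.3² ≈ 26.901.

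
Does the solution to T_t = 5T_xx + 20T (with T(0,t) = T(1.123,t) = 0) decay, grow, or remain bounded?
T → 0. Diffusion dominates reaction (r=20 < κπ²/L²≈39.13); solution decays.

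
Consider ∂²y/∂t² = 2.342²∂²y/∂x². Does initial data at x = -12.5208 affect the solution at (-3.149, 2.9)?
No. The domain of dependence is [-9.9408, 3.6428], and -12.5208 is outside this interval.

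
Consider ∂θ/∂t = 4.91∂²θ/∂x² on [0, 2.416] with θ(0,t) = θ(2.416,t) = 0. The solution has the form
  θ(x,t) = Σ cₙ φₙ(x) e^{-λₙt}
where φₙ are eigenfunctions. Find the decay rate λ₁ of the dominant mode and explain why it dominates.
Eigenvalues: λₙ = 4.91n²π²/2.416².
First three modes:
  n=1: λ₁ = 4.91π²/2.416² ≈ 8.302
  n=2: λ₂ = 19.64π²/2.416² ≈ 33.208 (4× faster decay)
  n=3: λ₃ = 44.19π²/2.416² ≈ 74.719 (9× faster decay)
As t → ∞, higher modes decay exponentially faster. The n=1 mode dominates: θ ~ c₁ sin(πx/2.416) e^{-λ₁t}.
Decay rate: λ₁ = 4.91π²/2.416² ≈ 8.302.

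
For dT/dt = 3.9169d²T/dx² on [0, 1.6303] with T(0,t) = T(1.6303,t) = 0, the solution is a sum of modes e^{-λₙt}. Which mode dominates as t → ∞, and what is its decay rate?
Eigenvalues: λₙ = 3.9169n²π²/1.6303².
First three modes:
  n=1: λ₁ = 3.9169π²/1.6303² ≈ 14.545
  n=2: λ₂ = 15.6676π²/1.6303² ≈ 58.179 (4× faster decay)
  n=3: λ₃ = 35.2521π²/1.6303² ≈ 130.903 (9× faster decay)
As t → ∞, higher modes decay exponentially faster. The n=1 mode dominates: T ~ c₁ sin(πx/1.6303) e^{-λ₁t}.
Decay rate: λ₁ = 3.9169π²/1.6303² ≈ 14.545.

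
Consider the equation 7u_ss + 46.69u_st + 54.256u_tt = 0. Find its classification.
Hyperbolic. (A = 7, B = 46.69, C = 54.256 gives B² - 4AC = 660.7881.)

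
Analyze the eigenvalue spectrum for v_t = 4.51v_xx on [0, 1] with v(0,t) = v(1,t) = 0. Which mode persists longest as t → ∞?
Eigenvalues: λₙ = 4.51n²π².
First three modes:
  n=1: λ₁ = 4.51π² ≈ 44.512
  n=2: λ₂ = 18.04π² ≈ 178.048 (4× faster decay)
  n=3: λ₃ = 40.59π² ≈ 400.607 (9× faster decay)
As t → ∞, higher modes decay exponentially faster. The n=1 mode dominates: v ~ c₁ sin(πx) e^{-λ₁t}.
Decay rate: λ₁ = 4.51π² ≈ 44.512.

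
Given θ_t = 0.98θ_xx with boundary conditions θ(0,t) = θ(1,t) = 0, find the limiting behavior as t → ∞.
θ → 0. Heat diffuses out through both boundaries.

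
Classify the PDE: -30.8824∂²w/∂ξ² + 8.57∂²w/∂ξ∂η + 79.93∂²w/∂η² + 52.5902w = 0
A = -30.8824, B = 8.57, C = 79.93. Discriminant B² - 4AC = 9947.165828. Since 9947.165828 > 0, hyperbolic.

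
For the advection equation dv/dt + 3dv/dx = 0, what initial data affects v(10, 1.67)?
A single point: x = 4.99. The characteristic through (10, 1.67) is x - 3t = const, so x = 10 - 3·1.67 = 4.99.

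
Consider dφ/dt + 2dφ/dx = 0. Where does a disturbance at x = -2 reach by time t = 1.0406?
At x = 0.0812. The characteristic carries data from (-2, 0) to (0.0812, 1.0406).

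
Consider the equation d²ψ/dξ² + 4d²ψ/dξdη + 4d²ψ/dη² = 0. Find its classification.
Parabolic. (A = 1, B = 4, C = 4 gives B² - 4AC = 0.)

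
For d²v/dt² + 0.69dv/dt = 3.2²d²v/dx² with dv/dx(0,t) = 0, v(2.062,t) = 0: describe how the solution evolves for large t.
v → 0. Damping (γ=0.69) dissipates energy; oscillations decay exponentially.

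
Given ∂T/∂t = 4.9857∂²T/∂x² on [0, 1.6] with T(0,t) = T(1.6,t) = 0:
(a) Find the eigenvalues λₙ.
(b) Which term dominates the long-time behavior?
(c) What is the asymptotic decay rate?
Eigenvalues: λₙ = 4.9857n²π²/1.6².
First three modes:
  n=1: λ₁ = 4.9857π²/1.6² ≈ 19.221
  n=2: λ₂ = 19.9428π²/1.6² ≈ 76.886 (4× faster decay)
  n=3: λ₃ = 44.8713π²/1.6² ≈ 172.993 (9× faster decay)
As t → ∞, higher modes decay exponentially faster. The n=1 mode dominates: T ~ c₁ sin(πx/1.6) e^{-λ₁t}.
Decay rate: λ₁ = 4.9857π²/1.6² ≈ 19.221.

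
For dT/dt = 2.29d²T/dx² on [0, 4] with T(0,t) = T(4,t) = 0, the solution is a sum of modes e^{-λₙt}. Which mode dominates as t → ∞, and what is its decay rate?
Eigenvalues: λₙ = 2.29n²π²/4².
First three modes:
  n=1: λ₁ = 2.29π²/4² ≈ 1.413
  n=2: λ₂ = 9.16π²/4² ≈ 5.65 (4× faster decay)
  n=3: λ₃ = 20.61π²/4² ≈ 12.713 (9× faster decay)
As t → ∞, higher modes decay exponentially faster. The n=1 mode dominates: T ~ c₁ sin(πx/4) e^{-λ₁t}.
Decay rate: λ₁ = 2.29π²/4² ≈ 1.413.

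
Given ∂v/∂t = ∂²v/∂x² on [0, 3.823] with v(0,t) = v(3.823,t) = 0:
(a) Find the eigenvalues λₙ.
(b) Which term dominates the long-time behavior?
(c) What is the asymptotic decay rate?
Eigenvalues: λₙ = n²π²/3.823².
First three modes:
  n=1: λ₁ = π²/3.823² ≈ 0.675
  n=2: λ₂ = 4π²/3.823² ≈ 2.701 (4× faster decay)
  n=3: λ₃ = 9π²/3.823² ≈ 6.078 (9× faster decay)
As t → ∞, higher modes decay exponentially faster. The n=1 mode dominates: v ~ c₁ sin(πx/3.823) e^{-λ₁t}.
Decay rate: λ₁ = π²/3.823² ≈ 0.675.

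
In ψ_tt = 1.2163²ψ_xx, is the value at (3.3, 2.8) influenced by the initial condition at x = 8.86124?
No. The domain of dependence is [-0.10564, 6.70564], and 8.86124 is outside this interval.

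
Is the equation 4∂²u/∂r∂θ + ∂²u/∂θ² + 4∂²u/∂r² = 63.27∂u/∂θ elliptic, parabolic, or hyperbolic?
Rewriting in standard form: 4∂²u/∂r² + 4∂²u/∂r∂θ + ∂²u/∂θ² - 63.27∂u/∂θ = 0. Computing B² - 4AC with A = 4, B = 4, C = 1: discriminant = 0 (zero). Answer: parabolic.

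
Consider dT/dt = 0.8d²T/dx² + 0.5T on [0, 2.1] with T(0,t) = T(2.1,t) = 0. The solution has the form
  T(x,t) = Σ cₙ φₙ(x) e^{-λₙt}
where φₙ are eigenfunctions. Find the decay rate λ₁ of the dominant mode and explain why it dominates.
Eigenvalues: λₙ = 0.8n²π²/2.1² - 0.5.
First three modes:
  n=1: λ₁ = 0.8π²/2.1² - 0.5 ≈ 1.29
  n=2: λ₂ = 3.2π²/2.1² - 0.5 ≈ 6.662
  n=3: λ₃ = 7.2π²/2.1² - 0.5 ≈ 15.614
Since 0.8π²/2.1² ≈ 1.79 > 0.5, all λₙ > 0.
The n=1 mode decays slowest → dominates as t → ∞.
Asymptotic: T ~ c₁ sin(πx/2.1) e^{-λ₁t} with decay rate λ₁ ≈ 1.29.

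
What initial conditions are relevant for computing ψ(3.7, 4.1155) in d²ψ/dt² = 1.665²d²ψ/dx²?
Domain of dependence: [-3.1523075, 10.5523075]. Signals travel at speed 1.665, so data within |x - 3.7| ≤ 1.665·4.1155 = 6.8523075 can reach the point.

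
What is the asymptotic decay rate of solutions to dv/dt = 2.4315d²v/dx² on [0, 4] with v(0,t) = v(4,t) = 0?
Eigenvalues: λₙ = 2.4315n²π²/4².
First three modes:
  n=1: λ₁ = 2.4315π²/4² ≈ 1.5
  n=2: λ₂ = 9.726π²/4² ≈ 5.999 (4× faster decay)
  n=3: λ₃ = 21.8835π²/4² ≈ 13.499 (9× faster decay)
As t → ∞, higher modes decay exponentially faster. The n=1 mode dominates: v ~ c₁ sin(πx/4) e^{-λ₁t}.
Decay rate: λ₁ = 2.4315π²/4² ≈ 1.5.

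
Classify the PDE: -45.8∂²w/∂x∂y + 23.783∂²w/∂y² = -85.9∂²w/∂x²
Rewriting in standard form: 85.9∂²w/∂x² - 45.8∂²w/∂x∂y + 23.783∂²w/∂y² = 0. A = 85.9, B = -45.8, C = 23.783. Discriminant B² - 4AC = -6074.1988. Since -6074.1988 < 0, elliptic.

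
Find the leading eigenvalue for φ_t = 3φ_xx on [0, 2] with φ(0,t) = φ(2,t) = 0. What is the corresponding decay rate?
Eigenvalues: λₙ = 3n²π²/2².
First three modes:
  n=1: λ₁ = 3π²/2² ≈ 7.402
  n=2: λ₂ = 12π²/2² ≈ 29.609 (4× faster decay)
  n=3: λ₃ = 27π²/2² ≈ 66.62 (9× faster decay)
As t → ∞, higher modes decay exponentially faster. The n=1 mode dominates: φ ~ c₁ sin(πx/2) e^{-λ₁t}.
Decay rate: λ₁ = 3π²/2² ≈ 7.402.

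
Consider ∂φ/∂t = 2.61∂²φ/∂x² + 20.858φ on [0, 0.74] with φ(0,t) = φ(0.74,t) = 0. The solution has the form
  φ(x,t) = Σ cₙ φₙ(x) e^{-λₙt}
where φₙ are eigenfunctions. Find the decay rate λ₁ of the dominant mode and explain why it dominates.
Eigenvalues: λₙ = 2.61n²π²/0.74² - 20.858.
First three modes:
  n=1: λ₁ = 2.61π²/0.74² - 20.858 ≈ 26.183
  n=2: λ₂ = 10.44π²/0.74² - 20.858 ≈ 167.306
  n=3: λ₃ = 23.49π²/0.74² - 20.858 ≈ 402.511
Since 2.61π²/0.74² ≈ 47.041 > 20.858, all λₙ > 0.
The n=1 mode decays slowest → dominates as t → ∞.
Asymptotic: φ ~ c₁ sin(πx/0.74) e^{-λ₁t} with decay rate λ₁ ≈ 26.183.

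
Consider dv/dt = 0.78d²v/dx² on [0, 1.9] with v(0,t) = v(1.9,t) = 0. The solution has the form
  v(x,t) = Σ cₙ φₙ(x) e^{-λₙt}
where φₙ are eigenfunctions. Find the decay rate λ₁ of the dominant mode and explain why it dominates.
Eigenvalues: λₙ = 0.78n²π²/1.9².
First three modes:
  n=1: λ₁ = 0.78π²/1.9² ≈ 2.132
  n=2: λ₂ = 3.12π²/1.9² ≈ 8.53 (4× faster decay)
  n=3: λ₃ = 7.02π²/1.9² ≈ 19.192 (9× faster decay)
As t → ∞, higher modes decay exponentially faster. The n=1 mode dominates: v ~ c₁ sin(πx/1.9) e^{-λ₁t}.
Decay rate: λ₁ = 0.78π²/1.9² ≈ 2.132.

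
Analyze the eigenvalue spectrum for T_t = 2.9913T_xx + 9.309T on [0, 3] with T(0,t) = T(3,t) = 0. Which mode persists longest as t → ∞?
Eigenvalues: λₙ = 2.9913n²π²/3² - 9.309.
First three modes:
  n=1: λ₁ = 2.9913π²/3² - 9.309 ≈ -6.029
  n=2: λ₂ = 11.9652π²/3² - 9.309 ≈ 3.812
  n=3: λ₃ = 26.9217π²/3² - 9.309 ≈ 20.214
Since 2.9913π²/3² ≈ 3.28 < 9.309, λ₁ < 0.
The n=1 mode grows fastest (−λₙ is largest for n=1) → dominates.
Asymptotic: T ~ c₁ sin(πx/3) e^{6.029t} (exponential growth at rate −λ₁ ≈ 6.029).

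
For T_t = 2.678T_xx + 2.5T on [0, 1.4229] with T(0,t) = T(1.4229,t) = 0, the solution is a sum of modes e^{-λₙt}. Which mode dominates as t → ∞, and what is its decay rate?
Eigenvalues: λₙ = 2.678n²π²/1.4229² - 2.5.
First three modes:
  n=1: λ₁ = 2.678π²/1.4229² - 2.5 ≈ 10.555
  n=2: λ₂ = 10.712π²/1.4229² - 2.5 ≈ 49.718
  n=3: λ₃ = 24.102π²/1.4229² - 2.5 ≈ 114.991
Since 2.678π²/1.4229² ≈ 13.055 > 2.5, all λₙ > 0.
The n=1 mode decays slowest → dominates as t → ∞.
Asymptotic: T ~ c₁ sin(πx/1.4229) e^{-λ₁t} with decay rate λ₁ ≈ 10.555.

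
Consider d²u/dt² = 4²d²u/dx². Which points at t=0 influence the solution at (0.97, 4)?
Domain of dependence: [-15.03, 16.97]. Signals travel at speed 4, so data within |x - 0.97| ≤ 4·4 = 16 can reach the point.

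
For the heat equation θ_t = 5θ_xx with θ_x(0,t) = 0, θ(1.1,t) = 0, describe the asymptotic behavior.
θ → 0. Heat escapes through the Dirichlet boundary.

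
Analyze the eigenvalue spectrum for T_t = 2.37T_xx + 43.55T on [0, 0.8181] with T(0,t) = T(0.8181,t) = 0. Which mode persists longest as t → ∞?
Eigenvalues: λₙ = 2.37n²π²/0.8181² - 43.55.
First three modes:
  n=1: λ₁ = 2.37π²/0.8181² - 43.55 ≈ -8.601
  n=2: λ₂ = 9.48π²/0.8181² - 43.55 ≈ 96.246
  n=3: λ₃ = 21.33π²/0.8181² - 43.55 ≈ 270.991
Since 2.37π²/0.8181² ≈ 34.949 < 43.55, λ₁ < 0.
The n=1 mode grows fastest (−λₙ is largest for n=1) → dominates.
Asymptotic: T ~ c₁ sin(πx/0.8181) e^{8.601t} (exponential growth at rate −λ₁ ≈ 8.601).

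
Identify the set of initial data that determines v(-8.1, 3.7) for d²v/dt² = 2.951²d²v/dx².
Domain of dependence: [-19.0187, 2.8187]. Signals travel at speed 2.951, so data within |x - -8.1| ≤ 2.951·3.7 = 10.9187 can reach the point.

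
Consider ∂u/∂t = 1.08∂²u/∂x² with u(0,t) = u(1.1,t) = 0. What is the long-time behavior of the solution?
As t → ∞, u → 0. Heat diffuses out through both boundaries.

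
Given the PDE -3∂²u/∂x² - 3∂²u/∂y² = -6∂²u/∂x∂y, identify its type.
Rewriting in standard form: -3∂²u/∂x² + 6∂²u/∂x∂y - 3∂²u/∂y² = 0. The second-order coefficients are A = -3, B = 6, C = -3. Since B² - 4AC = 0 = 0, this is a parabolic PDE.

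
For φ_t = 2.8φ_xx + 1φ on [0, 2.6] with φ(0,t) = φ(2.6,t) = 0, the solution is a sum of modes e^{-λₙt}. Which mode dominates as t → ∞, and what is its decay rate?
Eigenvalues: λₙ = 2.8n²π²/2.6² - 1.
First three modes:
  n=1: λ₁ = 2.8π²/2.6² - 1 ≈ 3.088
  n=2: λ₂ = 11.2π²/2.6² - 1 ≈ 15.352
  n=3: λ₃ = 25.2π²/2.6² - 1 ≈ 35.792
Since 2.8π²/2.6² ≈ 4.088 > 1, all λₙ > 0.
The n=1 mode decays slowest → dominates as t → ∞.
Asymptotic: φ ~ c₁ sin(πx/2.6) e^{-λ₁t} with decay rate λ₁ ≈ 3.088.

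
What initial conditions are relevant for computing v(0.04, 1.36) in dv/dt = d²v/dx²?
The entire real line. The heat equation has infinite propagation speed: any initial disturbance instantly affects all points (though exponentially small far away).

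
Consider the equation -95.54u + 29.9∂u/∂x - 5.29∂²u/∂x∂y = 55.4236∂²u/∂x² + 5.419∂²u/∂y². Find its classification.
Rewriting in standard form: -55.4236∂²u/∂x² - 5.29∂²u/∂x∂y - 5.419∂²u/∂y² + 29.9∂u/∂x - 95.54u = 0. Elliptic. (A = -55.4236, B = -5.29, C = -5.419 gives B² - 4AC = -1173.3778536.)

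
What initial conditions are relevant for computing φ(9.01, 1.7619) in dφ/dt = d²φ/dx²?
The entire real line. The heat equation has infinite propagation speed: any initial disturbance instantly affects all points (though exponentially small far away).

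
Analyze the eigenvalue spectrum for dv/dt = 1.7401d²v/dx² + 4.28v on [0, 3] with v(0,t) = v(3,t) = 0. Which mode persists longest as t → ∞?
Eigenvalues: λₙ = 1.7401n²π²/3² - 4.28.
First three modes:
  n=1: λ₁ = 1.7401π²/3² - 4.28 ≈ -2.372
  n=2: λ₂ = 6.9604π²/3² - 4.28 ≈ 3.353
  n=3: λ₃ = 15.6609π²/3² - 4.28 ≈ 12.894
Since 1.7401π²/3² ≈ 1.908 < 4.28, λ₁ < 0.
The n=1 mode grows fastest (−λₙ is largest for n=1) → dominates.
Asymptotic: v ~ c₁ sin(πx/3) e^{2.372t} (exponential growth at rate −λ₁ ≈ 2.372).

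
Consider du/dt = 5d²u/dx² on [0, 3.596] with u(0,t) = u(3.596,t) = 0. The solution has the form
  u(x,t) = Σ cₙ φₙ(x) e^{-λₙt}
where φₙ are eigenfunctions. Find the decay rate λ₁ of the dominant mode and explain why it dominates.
Eigenvalues: λₙ = 5n²π²/3.596².
First three modes:
  n=1: λ₁ = 5π²/3.596² ≈ 3.816
  n=2: λ₂ = 20π²/3.596² ≈ 15.265 (4× faster decay)
  n=3: λ₃ = 45π²/3.596² ≈ 34.346 (9× faster decay)
As t → ∞, higher modes decay exponentially faster. The n=1 mode dominates: u ~ c₁ sin(πx/3.596) e^{-λ₁t}.
Decay rate: λ₁ = 5π²/3.596² ≈ 3.816.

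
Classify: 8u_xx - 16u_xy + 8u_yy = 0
Parabolic (discriminant = 0).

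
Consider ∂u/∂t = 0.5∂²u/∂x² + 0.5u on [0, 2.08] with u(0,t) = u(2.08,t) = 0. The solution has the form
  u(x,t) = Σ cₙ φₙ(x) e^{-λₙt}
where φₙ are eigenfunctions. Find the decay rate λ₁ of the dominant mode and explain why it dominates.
Eigenvalues: λₙ = 0.5n²π²/2.08² - 0.5.
First three modes:
  n=1: λ₁ = 0.5π²/2.08² - 0.5 ≈ 0.641
  n=2: λ₂ = 2π²/2.08² - 0.5 ≈ 4.063
  n=3: λ₃ = 4.5π²/2.08² - 0.5 ≈ 9.766
Since 0.5π²/2.08² ≈ 1.141 > 0.5, all λₙ > 0.
The n=1 mode decays slowest → dominates as t → ∞.
Asymptotic: u ~ c₁ sin(πx/2.08) e^{-λ₁t} with decay rate λ₁ ≈ 0.641.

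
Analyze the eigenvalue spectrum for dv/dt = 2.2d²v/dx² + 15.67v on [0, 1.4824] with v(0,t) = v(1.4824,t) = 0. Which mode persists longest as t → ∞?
Eigenvalues: λₙ = 2.2n²π²/1.4824² - 15.67.
First three modes:
  n=1: λ₁ = 2.2π²/1.4824² - 15.67 ≈ -5.789
  n=2: λ₂ = 8.8π²/1.4824² - 15.67 ≈ 23.853
  n=3: λ₃ = 19.8π²/1.4824² - 15.67 ≈ 73.257
Since 2.2π²/1.4824² ≈ 9.881 < 15.67, λ₁ < 0.
The n=1 mode grows fastest (−λₙ is largest for n=1) → dominates.
Asymptotic: v ~ c₁ sin(πx/1.4824) e^{5.789t} (exponential growth at rate −λ₁ ≈ 5.789).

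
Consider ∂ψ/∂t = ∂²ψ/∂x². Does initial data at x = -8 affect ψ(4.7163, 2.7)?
Yes, for any finite x. The heat equation has infinite propagation speed, so all initial data affects all points at any t > 0.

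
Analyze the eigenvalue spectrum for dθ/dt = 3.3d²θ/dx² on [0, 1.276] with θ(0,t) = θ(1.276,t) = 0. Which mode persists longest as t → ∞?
Eigenvalues: λₙ = 3.3n²π²/1.276².
First three modes:
  n=1: λ₁ = 3.3π²/1.276² ≈ 20.004
  n=2: λ₂ = 13.2π²/1.276² ≈ 80.015 (4× faster decay)
  n=3: λ₃ = 29.7π²/1.276² ≈ 180.034 (9× faster decay)
As t → ∞, higher modes decay exponentially faster. The n=1 mode dominates: θ ~ c₁ sin(πx/1.276) e^{-λ₁t}.
Decay rate: λ₁ = 3.3π²/1.276² ≈ 20.004.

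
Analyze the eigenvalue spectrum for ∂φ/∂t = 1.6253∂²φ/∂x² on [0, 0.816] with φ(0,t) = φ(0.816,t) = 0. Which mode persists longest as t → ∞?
Eigenvalues: λₙ = 1.6253n²π²/0.816².
First three modes:
  n=1: λ₁ = 1.6253π²/0.816² ≈ 24.091
  n=2: λ₂ = 6.5012π²/0.816² ≈ 96.364 (4× faster decay)
  n=3: λ₃ = 14.6277π²/0.816² ≈ 216.818 (9× faster decay)
As t → ∞, higher modes decay exponentially faster. The n=1 mode dominates: φ ~ c₁ sin(πx/0.816) e^{-λ₁t}.
Decay rate: λ₁ = 1.6253π²/0.816² ≈ 24.091.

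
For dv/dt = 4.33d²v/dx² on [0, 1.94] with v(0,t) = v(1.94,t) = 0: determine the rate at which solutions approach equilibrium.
Eigenvalues: λₙ = 4.33n²π²/1.94².
First three modes:
  n=1: λ₁ = 4.33π²/1.94² ≈ 11.355
  n=2: λ₂ = 17.32π²/1.94² ≈ 45.42 (4× faster decay)
  n=3: λ₃ = 38.97π²/1.94² ≈ 102.194 (9× faster decay)
As t → ∞, higher modes decay exponentially faster. The n=1 mode dominates: v ~ c₁ sin(πx/1.94) e^{-λ₁t}.
Decay rate: λ₁ = 4.33π²/1.94² ≈ 11.355.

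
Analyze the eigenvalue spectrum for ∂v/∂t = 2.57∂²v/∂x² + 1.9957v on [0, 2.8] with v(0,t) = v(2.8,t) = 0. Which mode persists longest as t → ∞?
Eigenvalues: λₙ = 2.57n²π²/2.8² - 1.9957.
First three modes:
  n=1: λ₁ = 2.57π²/2.8² - 1.9957 ≈ 1.24
  n=2: λ₂ = 10.28π²/2.8² - 1.9957 ≈ 10.946
  n=3: λ₃ = 23.13π²/2.8² - 1.9957 ≈ 27.122
Since 2.57π²/2.8² ≈ 3.235 > 1.9957, all λₙ > 0.
The n=1 mode decays slowest → dominates as t → ∞.
Asymptotic: v ~ c₁ sin(πx/2.8) e^{-λ₁t} with decay rate λ₁ ≈ 1.24.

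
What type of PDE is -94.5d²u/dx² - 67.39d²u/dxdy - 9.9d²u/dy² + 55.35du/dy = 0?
With A = -94.5, B = -67.39, C = -9.9, the discriminant is 799.2121. This is a hyperbolic PDE.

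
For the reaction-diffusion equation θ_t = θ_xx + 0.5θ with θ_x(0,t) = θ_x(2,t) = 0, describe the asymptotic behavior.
θ grows unboundedly. With Neumann BCs the constant mode has diffusion eigenvalue 0, so any r > 0 makes it grow like e^(0.5t); solution grows exponentially.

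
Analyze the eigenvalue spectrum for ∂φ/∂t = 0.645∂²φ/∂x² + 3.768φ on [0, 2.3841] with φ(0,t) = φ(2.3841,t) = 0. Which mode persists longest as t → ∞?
Eigenvalues: λₙ = 0.645n²π²/2.3841² - 3.768.
First three modes:
  n=1: λ₁ = 0.645π²/2.3841² - 3.768 ≈ -2.648
  n=2: λ₂ = 2.58π²/2.3841² - 3.768 ≈ 0.712
  n=3: λ₃ = 5.805π²/2.3841² - 3.768 ≈ 6.312
Since 0.645π²/2.3841² ≈ 1.12 < 3.768, λ₁ < 0.
The n=1 mode grows fastest (−λₙ is largest for n=1) → dominates.
Asymptotic: φ ~ c₁ sin(πx/2.3841) e^{2.648t} (exponential growth at rate −λ₁ ≈ 2.648).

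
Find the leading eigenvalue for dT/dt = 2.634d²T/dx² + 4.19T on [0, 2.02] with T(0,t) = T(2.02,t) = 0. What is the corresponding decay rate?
Eigenvalues: λₙ = 2.634n²π²/2.02² - 4.19.
First three modes:
  n=1: λ₁ = 2.634π²/2.02² - 4.19 ≈ 2.181
  n=2: λ₂ = 10.536π²/2.02² - 4.19 ≈ 21.294
  n=3: λ₃ = 23.706π²/2.02² - 4.19 ≈ 53.15
Since 2.634π²/2.02² ≈ 6.371 > 4.19, all λₙ > 0.
The n=1 mode decays slowest → dominates as t → ∞.
Asymptotic: T ~ c₁ sin(πx/2.02) e^{-λ₁t} with decay rate λ₁ ≈ 2.181.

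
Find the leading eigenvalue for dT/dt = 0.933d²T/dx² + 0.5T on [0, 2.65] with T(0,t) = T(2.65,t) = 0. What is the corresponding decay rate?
Eigenvalues: λₙ = 0.933n²π²/2.65² - 0.5.
First three modes:
  n=1: λ₁ = 0.933π²/2.65² - 0.5 ≈ 0.811
  n=2: λ₂ = 3.732π²/2.65² - 0.5 ≈ 4.745
  n=3: λ₃ = 8.397π²/2.65² - 0.5 ≈ 11.301
Since 0.933π²/2.65² ≈ 1.311 > 0.5, all λₙ > 0.
The n=1 mode decays slowest → dominates as t → ∞.
Asymptotic: T ~ c₁ sin(πx/2.65) e^{-λ₁t} with decay rate λ₁ ≈ 0.811.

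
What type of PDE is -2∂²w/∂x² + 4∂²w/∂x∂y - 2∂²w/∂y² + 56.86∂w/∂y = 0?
With A = -2, B = 4, C = -2, the discriminant is 0. This is a parabolic PDE.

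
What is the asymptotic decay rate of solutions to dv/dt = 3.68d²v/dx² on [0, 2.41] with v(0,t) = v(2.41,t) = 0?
Eigenvalues: λₙ = 3.68n²π²/2.41².
First three modes:
  n=1: λ₁ = 3.68π²/2.41² ≈ 6.253
  n=2: λ₂ = 14.72π²/2.41² ≈ 25.013 (4× faster decay)
  n=3: λ₃ = 33.12π²/2.41² ≈ 56.28 (9× faster decay)
As t → ∞, higher modes decay exponentially faster. The n=1 mode dominates: v ~ c₁ sin(πx/2.41) e^{-λ₁t}.
Decay rate: λ₁ = 3.68π²/2.41² ≈ 6.253.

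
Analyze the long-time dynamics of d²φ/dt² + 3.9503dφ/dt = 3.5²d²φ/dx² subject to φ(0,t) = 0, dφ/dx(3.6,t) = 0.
Long-time behavior: φ → 0. Damping (γ=3.9503) dissipates energy; oscillations decay exponentially.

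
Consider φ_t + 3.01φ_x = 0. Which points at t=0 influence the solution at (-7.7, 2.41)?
A single point: x = -14.9541. The characteristic through (-7.7, 2.41) is x - 3.01t = const, so x = -7.7 - 3.01·2.41 = -14.9541.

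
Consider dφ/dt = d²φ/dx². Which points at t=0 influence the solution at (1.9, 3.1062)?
The entire real line. The heat equation has infinite propagation speed: any initial disturbance instantly affects all points (though exponentially small far away).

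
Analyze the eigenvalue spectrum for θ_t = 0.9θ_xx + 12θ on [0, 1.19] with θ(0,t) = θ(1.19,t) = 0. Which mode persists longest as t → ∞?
Eigenvalues: λₙ = 0.9n²π²/1.19² - 12.
First three modes:
  n=1: λ₁ = 0.9π²/1.19² - 12 ≈ -5.727
  n=2: λ₂ = 3.6π²/1.19² - 12 ≈ 13.09
  n=3: λ₃ = 8.1π²/1.19² - 12 ≈ 44.453
Since 0.9π²/1.19² ≈ 6.273 < 12, λ₁ < 0.
The n=1 mode grows fastest (−λₙ is largest for n=1) → dominates.
Asymptotic: θ ~ c₁ sin(πx/1.19) e^{5.727t} (exponential growth at rate −λ₁ ≈ 5.727).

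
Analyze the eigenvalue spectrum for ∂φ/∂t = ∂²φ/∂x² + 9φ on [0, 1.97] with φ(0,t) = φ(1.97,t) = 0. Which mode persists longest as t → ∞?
Eigenvalues: λₙ = n²π²/1.97² - 9.
First three modes:
  n=1: λ₁ = π²/1.97² - 9 ≈ -6.457
  n=2: λ₂ = 4π²/1.97² - 9 ≈ 1.172
  n=3: λ₃ = 9π²/1.97² - 9 ≈ 13.888
Since π²/1.97² ≈ 2.543 < 9, λ₁ < 0.
The n=1 mode grows fastest (−λₙ is largest for n=1) → dominates.
Asymptotic: φ ~ c₁ sin(πx/1.97) e^{6.457t} (exponential growth at rate −λ₁ ≈ 6.457).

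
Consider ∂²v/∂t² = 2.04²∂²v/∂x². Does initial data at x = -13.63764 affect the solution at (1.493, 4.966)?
No. The domain of dependence is [-8.63764, 11.62364], and -13.63764 is outside this interval.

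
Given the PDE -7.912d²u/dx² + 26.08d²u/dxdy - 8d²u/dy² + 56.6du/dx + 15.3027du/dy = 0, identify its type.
The second-order coefficients are A = -7.912, B = 26.08, C = -8. Since B² - 4AC = 426.9824 > 0, this is a hyperbolic PDE.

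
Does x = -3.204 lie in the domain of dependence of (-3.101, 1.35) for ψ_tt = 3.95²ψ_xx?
Yes. The domain of dependence is [-8.4335, 2.2315], and -3.204 ∈ [-8.4335, 2.2315].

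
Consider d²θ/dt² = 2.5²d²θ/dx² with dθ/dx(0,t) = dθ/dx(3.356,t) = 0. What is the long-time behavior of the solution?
As t → ∞, θ oscillates about a mean that drifts linearly in t (generically unbounded; no decay). There is no damping, so the nonconstant modes persist as standing waves (energy conserved, no decay). But with Neumann conditions at both ends the constant mode has eigenvalue 0: the spatial mean M(t) of θ satisfies M'' = 0, so M(t) = M(0) + M'(0)·t. Unless the initial velocity has zero mean (∫θ_t(x,0)dx = 0), the solution grows linearly in t (unbounded, though not exponentially); if it does have zero mean, the solution stays bounded and simply oscillates.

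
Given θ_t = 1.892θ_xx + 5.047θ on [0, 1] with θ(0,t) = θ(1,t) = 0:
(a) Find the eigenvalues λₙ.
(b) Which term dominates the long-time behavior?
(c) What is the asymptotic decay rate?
Eigenvalues: λₙ = 1.892n²π²/1² - 5.047.
First three modes:
  n=1: λ₁ = 1.892π² - 5.047 ≈ 13.626
  n=2: λ₂ = 7.568π² - 5.047 ≈ 69.646
  n=3: λ₃ = 17.028π² - 5.047 ≈ 163.013
Since 1.892π² ≈ 18.673 > 5.047, all λₙ > 0.
The n=1 mode decays slowest → dominates as t → ∞.
Asymptotic: θ ~ c₁ sin(πx/1) e^{-λ₁t} with decay rate λ₁ ≈ 13.626.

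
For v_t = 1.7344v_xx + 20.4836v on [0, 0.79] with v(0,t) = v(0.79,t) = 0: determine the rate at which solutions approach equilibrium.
Eigenvalues: λₙ = 1.7344n²π²/0.79² - 20.4836.
First three modes:
  n=1: λ₁ = 1.7344π²/0.79² - 20.4836 ≈ 6.944
  n=2: λ₂ = 6.9376π²/0.79² - 20.4836 ≈ 89.229
  n=3: λ₃ = 15.6096π²/0.79² - 20.4836 ≈ 226.369
Since 1.7344π²/0.79² ≈ 27.428 > 20.4836, all λₙ > 0.
The n=1 mode decays slowest → dominates as t → ∞.
Asymptotic: v ~ c₁ sin(πx/0.79) e^{-λ₁t} with decay rate λ₁ ≈ 6.944.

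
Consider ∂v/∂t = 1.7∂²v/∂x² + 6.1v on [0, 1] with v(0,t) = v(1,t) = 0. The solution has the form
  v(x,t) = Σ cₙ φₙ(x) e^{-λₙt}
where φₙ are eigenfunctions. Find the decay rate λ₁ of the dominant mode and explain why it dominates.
Eigenvalues: λₙ = 1.7n²π²/1² - 6.1.
First three modes:
  n=1: λ₁ = 1.7π² - 6.1 ≈ 10.678
  n=2: λ₂ = 6.8π² - 6.1 ≈ 61.013
  n=3: λ₃ = 15.3π² - 6.1 ≈ 144.905
Since 1.7π² ≈ 16.778 > 6.1, all λₙ > 0.
The n=1 mode decays slowest → dominates as t → ∞.
Asymptotic: v ~ c₁ sin(πx/1) e^{-λ₁t} with decay rate λ₁ ≈ 10.678.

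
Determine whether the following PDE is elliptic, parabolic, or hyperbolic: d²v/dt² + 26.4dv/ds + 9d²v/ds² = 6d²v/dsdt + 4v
Rewriting in standard form: 9d²v/ds² - 6d²v/dsdt + d²v/dt² + 26.4dv/ds - 4v = 0. Coefficients: A = 9, B = -6, C = 1. B² - 4AC = 0, which is zero, so the equation is parabolic.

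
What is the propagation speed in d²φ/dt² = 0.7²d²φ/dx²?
Speed = 0.7. Information travels along characteristics x = x₀ ± 0.7t.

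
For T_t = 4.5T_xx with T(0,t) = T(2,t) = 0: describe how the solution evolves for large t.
T → 0. Heat diffuses out through both boundaries.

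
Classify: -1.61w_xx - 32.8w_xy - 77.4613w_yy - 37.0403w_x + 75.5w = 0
Hyperbolic (discriminant = 576.989228).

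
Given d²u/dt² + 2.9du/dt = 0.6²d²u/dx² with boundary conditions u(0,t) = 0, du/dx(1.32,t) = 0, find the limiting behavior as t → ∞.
u → 0. Damping (γ=2.9) dissipates energy; oscillations decay exponentially.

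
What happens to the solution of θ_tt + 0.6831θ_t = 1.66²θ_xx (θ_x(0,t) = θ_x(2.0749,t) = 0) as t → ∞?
θ → constant (steady state). Damping (γ=0.6831) dissipates the nonconstant modes; with Neumann BCs the spatial average obeys M''+γM'=0 and tends to a finite limit.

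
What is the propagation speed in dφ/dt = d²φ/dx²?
Infinite. The heat equation is parabolic, not hyperbolic, so disturbances propagate instantly.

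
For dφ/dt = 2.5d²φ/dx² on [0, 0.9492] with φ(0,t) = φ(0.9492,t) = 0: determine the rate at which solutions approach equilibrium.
Eigenvalues: λₙ = 2.5n²π²/0.9492².
First three modes:
  n=1: λ₁ = 2.5π²/0.9492² ≈ 27.386
  n=2: λ₂ = 10π²/0.9492² ≈ 109.543 (4× faster decay)
  n=3: λ₃ = 22.5π²/0.9492² ≈ 246.472 (9× faster decay)
As t → ∞, higher modes decay exponentially faster. The n=1 mode dominates: φ ~ c₁ sin(πx/0.9492) e^{-λ₁t}.
Decay rate: λ₁ = 2.5π²/0.9492² ≈ 27.386.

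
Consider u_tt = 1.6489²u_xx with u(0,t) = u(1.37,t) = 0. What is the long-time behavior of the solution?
As t → ∞, u oscillates (no decay). Energy is conserved; the solution oscillates indefinitely as standing waves.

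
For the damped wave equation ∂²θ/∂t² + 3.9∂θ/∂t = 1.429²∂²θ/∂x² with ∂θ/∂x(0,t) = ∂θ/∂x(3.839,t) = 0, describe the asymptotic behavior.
θ → constant (steady state). Damping (γ=3.9) dissipates the nonconstant modes; with Neumann BCs the spatial average obeys M''+γM'=0 and tends to a finite limit.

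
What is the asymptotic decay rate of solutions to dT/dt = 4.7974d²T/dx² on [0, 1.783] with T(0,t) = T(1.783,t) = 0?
Eigenvalues: λₙ = 4.7974n²π²/1.783².
First three modes:
  n=1: λ₁ = 4.7974π²/1.783² ≈ 14.894
  n=2: λ₂ = 19.1896π²/1.783² ≈ 59.575 (4× faster decay)
  n=3: λ₃ = 43.1766π²/1.783² ≈ 134.043 (9× faster decay)
As t → ∞, higher modes decay exponentially faster. The n=1 mode dominates: T ~ c₁ sin(πx/1.783) e^{-λ₁t}.
Decay rate: λ₁ = 4.7974π²/1.783² ≈ 14.894.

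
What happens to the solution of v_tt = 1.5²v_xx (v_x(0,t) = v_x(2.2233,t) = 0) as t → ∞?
v oscillates about a mean that drifts linearly in t (generically unbounded; no decay). There is no damping, so the nonconstant modes persist as standing waves (energy conserved, no decay). But with Neumann conditions at both ends the constant mode has eigenvalue 0: the spatial mean M(t) of v satisfies M'' = 0, so M(t) = M(0) + M'(0)·t. Unless the initial velocity has zero mean (∫v_t(x,0)dx = 0), the solution grows linearly in t (unbounded, though not exponentially); if it does have zero mean, the solution stays bounded and simply oscillates.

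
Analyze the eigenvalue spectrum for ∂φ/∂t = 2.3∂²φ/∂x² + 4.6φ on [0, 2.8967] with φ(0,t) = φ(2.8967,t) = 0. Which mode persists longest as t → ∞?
Eigenvalues: λₙ = 2.3n²π²/2.8967² - 4.6.
First three modes:
  n=1: λ₁ = 2.3π²/2.8967² - 4.6 ≈ -1.895
  n=2: λ₂ = 9.2π²/2.8967² - 4.6 ≈ 6.221
  n=3: λ₃ = 20.7π²/2.8967² - 4.6 ≈ 19.748
Since 2.3π²/2.8967² ≈ 2.705 < 4.6, λ₁ < 0.
The n=1 mode grows fastest (−λₙ is largest for n=1) → dominates.
Asymptotic: φ ~ c₁ sin(πx/2.8967) e^{1.895t} (exponential growth at rate −λ₁ ≈ 1.895).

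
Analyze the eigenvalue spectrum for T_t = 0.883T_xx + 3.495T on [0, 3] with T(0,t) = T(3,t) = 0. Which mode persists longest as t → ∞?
Eigenvalues: λₙ = 0.883n²π²/3² - 3.495.
First three modes:
  n=1: λ₁ = 0.883π²/3² - 3.495 ≈ -2.527
  n=2: λ₂ = 3.532π²/3² - 3.495 ≈ 0.378
  n=3: λ₃ = 7.947π²/3² - 3.495 ≈ 5.22
Since 0.883π²/3² ≈ 0.968 < 3.495, λ₁ < 0.
The n=1 mode grows fastest (−λₙ is largest for n=1) → dominates.
Asymptotic: T ~ c₁ sin(πx/3) e^{2.527t} (exponential growth at rate −λ₁ ≈ 2.527).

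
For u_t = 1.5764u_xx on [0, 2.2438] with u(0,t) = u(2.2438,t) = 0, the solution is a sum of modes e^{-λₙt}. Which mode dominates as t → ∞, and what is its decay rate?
Eigenvalues: λₙ = 1.5764n²π²/2.2438².
First three modes:
  n=1: λ₁ = 1.5764π²/2.2438² ≈ 3.09
  n=2: λ₂ = 6.3056π²/2.2438² ≈ 12.361 (4× faster decay)
  n=3: λ₃ = 14.1876π²/2.2438² ≈ 27.813 (9× faster decay)
As t → ∞, higher modes decay exponentially faster. The n=1 mode dominates: u ~ c₁ sin(πx/2.2438) e^{-λ₁t}.
Decay rate: λ₁ = 1.5764π²/2.2438² ≈ 3.09.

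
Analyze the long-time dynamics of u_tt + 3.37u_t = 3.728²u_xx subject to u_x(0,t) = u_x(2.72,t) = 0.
Long-time behavior: u → constant (steady state). Damping (γ=3.37) dissipates the nonconstant modes; with Neumann BCs the spatial average obeys M''+γM'=0 and tends to a finite limit.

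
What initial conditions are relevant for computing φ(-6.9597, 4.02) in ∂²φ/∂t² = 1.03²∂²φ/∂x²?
Domain of dependence: [-11.1003, -2.8191]. Signals travel at speed 1.03, so data within |x - -6.9597| ≤ 1.03·4.02 = 4.1406 can reach the point.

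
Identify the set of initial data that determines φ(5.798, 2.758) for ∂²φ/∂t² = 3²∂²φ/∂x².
Domain of dependence: [-2.476, 14.072]. Signals travel at speed 3, so data within |x - 5.798| ≤ 3·2.758 = 8.274 can reach the point.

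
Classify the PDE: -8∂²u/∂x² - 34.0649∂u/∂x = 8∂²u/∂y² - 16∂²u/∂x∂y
Rewriting in standard form: -8∂²u/∂x² + 16∂²u/∂x∂y - 8∂²u/∂y² - 34.0649∂u/∂x = 0. A = -8, B = 16, C = -8. Discriminant B² - 4AC = 0. Since 0 = 0, parabolic.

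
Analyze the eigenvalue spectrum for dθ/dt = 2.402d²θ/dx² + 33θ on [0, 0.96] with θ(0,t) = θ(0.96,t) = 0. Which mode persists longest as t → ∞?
Eigenvalues: λₙ = 2.402n²π²/0.96² - 33.
First three modes:
  n=1: λ₁ = 2.402π²/0.96² - 33 ≈ -7.276
  n=2: λ₂ = 9.608π²/0.96² - 33 ≈ 69.894
  n=3: λ₃ = 21.618π²/0.96² - 33 ≈ 198.512
Since 2.402π²/0.96² ≈ 25.724 < 33, λ₁ < 0.
The n=1 mode grows fastest (−λₙ is largest for n=1) → dominates.
Asymptotic: θ ~ c₁ sin(πx/0.96) e^{7.276t} (exponential growth at rate −λ₁ ≈ 7.276).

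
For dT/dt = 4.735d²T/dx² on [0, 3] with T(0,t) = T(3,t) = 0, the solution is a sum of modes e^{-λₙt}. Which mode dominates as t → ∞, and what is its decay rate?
Eigenvalues: λₙ = 4.735n²π²/3².
First three modes:
  n=1: λ₁ = 4.735π²/3² ≈ 5.193
  n=2: λ₂ = 18.94π²/3² ≈ 20.77 (4× faster decay)
  n=3: λ₃ = 42.615π²/3² ≈ 46.733 (9× faster decay)
As t → ∞, higher modes decay exponentially faster. The n=1 mode dominates: T ~ c₁ sin(πx/3) e^{-λ₁t}.
Decay rate: λ₁ = 4.735π²/3² ≈ 5.193.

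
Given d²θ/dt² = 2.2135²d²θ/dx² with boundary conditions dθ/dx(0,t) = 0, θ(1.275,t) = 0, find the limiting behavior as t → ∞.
θ oscillates (no decay). Energy is conserved; the solution oscillates indefinitely as standing waves.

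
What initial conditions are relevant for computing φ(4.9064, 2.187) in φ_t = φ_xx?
The entire real line. The heat equation has infinite propagation speed: any initial disturbance instantly affects all points (though exponentially small far away).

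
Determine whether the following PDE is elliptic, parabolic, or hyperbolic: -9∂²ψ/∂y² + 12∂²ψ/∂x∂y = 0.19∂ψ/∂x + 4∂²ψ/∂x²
Rewriting in standard form: -4∂²ψ/∂x² + 12∂²ψ/∂x∂y - 9∂²ψ/∂y² - 0.19∂ψ/∂x = 0. Coefficients: A = -4, B = 12, C = -9. B² - 4AC = 0, which is zero, so the equation is parabolic.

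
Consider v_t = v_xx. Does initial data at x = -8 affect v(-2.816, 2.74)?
Yes, for any finite x. The heat equation has infinite propagation speed, so all initial data affects all points at any t > 0.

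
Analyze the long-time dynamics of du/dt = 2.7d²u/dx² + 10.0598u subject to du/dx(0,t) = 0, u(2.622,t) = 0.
Long-time behavior: u grows unboundedly. Reaction dominates diffusion (r=10.0598 > κπ²/(4L²)≈0.97); solution grows exponentially.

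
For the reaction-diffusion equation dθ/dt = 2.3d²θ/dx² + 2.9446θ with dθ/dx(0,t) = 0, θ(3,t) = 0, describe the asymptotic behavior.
θ grows unboundedly. Reaction dominates diffusion (r=2.9446 > κπ²/(4L²)≈0.63); solution grows exponentially.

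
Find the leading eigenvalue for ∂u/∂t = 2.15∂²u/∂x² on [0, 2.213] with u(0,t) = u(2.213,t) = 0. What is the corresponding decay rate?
Eigenvalues: λₙ = 2.15n²π²/2.213².
First three modes:
  n=1: λ₁ = 2.15π²/2.213² ≈ 4.333
  n=2: λ₂ = 8.6π²/2.213² ≈ 17.331 (4× faster decay)
  n=3: λ₃ = 19.35π²/2.213² ≈ 38.996 (9× faster decay)
As t → ∞, higher modes decay exponentially faster. The n=1 mode dominates: u ~ c₁ sin(πx/2.213) e^{-λ₁t}.
Decay rate: λ₁ = 2.15π²/2.213² ≈ 4.333.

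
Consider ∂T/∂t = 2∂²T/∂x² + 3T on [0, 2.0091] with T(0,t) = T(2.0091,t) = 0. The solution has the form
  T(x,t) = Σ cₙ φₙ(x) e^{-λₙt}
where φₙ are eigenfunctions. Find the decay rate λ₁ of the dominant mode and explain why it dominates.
Eigenvalues: λₙ = 2n²π²/2.0091² - 3.
First three modes:
  n=1: λ₁ = 2π²/2.0091² - 3 ≈ 1.89
  n=2: λ₂ = 8π²/2.0091² - 3 ≈ 16.561
  n=3: λ₃ = 18π²/2.0091² - 3 ≈ 41.012
Since 2π²/2.0091² ≈ 4.89 > 3, all λₙ > 0.
The n=1 mode decays slowest → dominates as t → ∞.
Asymptotic: T ~ c₁ sin(πx/2.0091) e^{-λ₁t} with decay rate λ₁ ≈ 1.89.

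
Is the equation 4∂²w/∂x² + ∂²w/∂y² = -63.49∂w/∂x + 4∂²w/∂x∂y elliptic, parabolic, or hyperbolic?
Rewriting in standard form: 4∂²w/∂x² - 4∂²w/∂x∂y + ∂²w/∂y² + 63.49∂w/∂x = 0. Computing B² - 4AC with A = 4, B = -4, C = 1: discriminant = 0 (zero). Answer: parabolic.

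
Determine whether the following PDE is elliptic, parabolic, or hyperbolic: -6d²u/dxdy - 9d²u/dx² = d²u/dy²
Rewriting in standard form: -9d²u/dx² - 6d²u/dxdy - d²u/dy² = 0. Coefficients: A = -9, B = -6, C = -1. B² - 4AC = 0, which is zero, so the equation is parabolic.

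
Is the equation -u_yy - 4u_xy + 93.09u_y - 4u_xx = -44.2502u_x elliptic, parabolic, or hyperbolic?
Rewriting in standard form: -4u_xx - 4u_xy - u_yy + 44.2502u_x + 93.09u_y = 0. Computing B² - 4AC with A = -4, B = -4, C = -1: discriminant = 0 (zero). Answer: parabolic.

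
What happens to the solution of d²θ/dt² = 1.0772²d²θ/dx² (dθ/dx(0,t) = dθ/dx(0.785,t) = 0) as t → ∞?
θ oscillates about a mean that drifts linearly in t (generically unbounded; no decay). There is no damping, so the nonconstant modes persist as standing waves (energy conserved, no decay). But with Neumann conditions at both ends the constant mode has eigenvalue 0: the spatial mean M(t) of θ satisfies M'' = 0, so M(t) = M(0) + M'(0)·t. Unless the initial velocity has zero mean (∫θ_t(x,0)dx = 0), the solution grows linearly in t (unbounded, though not exponentially); if it does have zero mean, the solution stays bounded and simply oscillates.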